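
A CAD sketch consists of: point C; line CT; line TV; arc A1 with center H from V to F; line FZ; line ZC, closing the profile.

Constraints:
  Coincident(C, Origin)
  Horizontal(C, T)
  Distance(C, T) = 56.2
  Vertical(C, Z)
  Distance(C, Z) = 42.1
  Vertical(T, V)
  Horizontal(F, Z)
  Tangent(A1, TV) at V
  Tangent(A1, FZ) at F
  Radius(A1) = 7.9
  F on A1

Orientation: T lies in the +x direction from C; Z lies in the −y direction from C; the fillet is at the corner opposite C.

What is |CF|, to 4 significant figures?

64.07

C is at the origin; CT is horizontal with |CT| = 56.2 and T on the +x side, so T = (56.20, 0.000). CZ is vertical with |CZ| = 42.1 and Z on the −y side, so Z = (0.000, -42.10). The virtual corner opposite C is at (56.20, -42.10). Since A1 is tangent to TV there, HV ⟂ TV and since A1 is tangent to FZ there, HF ⟂ FZ, with radius 7.9, so the center H sits 7.9 in from both sides at H = (48.30, -34.20). That places the tangent points at V = (56.20, -34.20) on TV and F = (48.30, -42.10) on FZ. Then |CF| = |F − C| = 64.07.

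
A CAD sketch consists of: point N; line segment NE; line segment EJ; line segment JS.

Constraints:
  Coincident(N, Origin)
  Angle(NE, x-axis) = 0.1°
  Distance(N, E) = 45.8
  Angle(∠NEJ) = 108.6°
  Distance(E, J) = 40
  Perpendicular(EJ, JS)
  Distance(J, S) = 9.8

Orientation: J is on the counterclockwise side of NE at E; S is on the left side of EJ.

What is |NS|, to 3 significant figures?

64.1

N is at the origin; NE runs at 0.1° with length 45.8, so E = 45.8·(cos 0.1°, sin 0.1°) = (45.8, 0.0799). ∠NEJ = 108.6°, so EJ runs at 0.1° + (180° − 108.6°) = 71.5° from the x-axis; with |EJ| = 40.0, J = E + 40.0·(cos 71.5°, sin 71.5°) = (58.5, 38.0). The perpendicularity gives JS at right angles to EJ; with |JS| = 9.8 on the left of EJ, S = J + 9.8·(-0.948, 0.317) = (49.2, 41.1). Then |NS| = |S − N| = 64.1.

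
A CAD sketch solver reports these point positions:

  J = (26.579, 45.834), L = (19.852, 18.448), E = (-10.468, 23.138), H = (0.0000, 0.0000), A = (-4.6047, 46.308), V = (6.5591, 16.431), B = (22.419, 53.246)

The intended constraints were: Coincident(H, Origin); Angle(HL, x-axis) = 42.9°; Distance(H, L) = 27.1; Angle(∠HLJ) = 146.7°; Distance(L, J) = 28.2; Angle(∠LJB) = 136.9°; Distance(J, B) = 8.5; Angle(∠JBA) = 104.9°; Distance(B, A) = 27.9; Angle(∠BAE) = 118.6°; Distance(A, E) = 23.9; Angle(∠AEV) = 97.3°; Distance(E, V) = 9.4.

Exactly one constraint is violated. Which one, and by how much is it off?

Distance(E, V) = 9.4 — off by 8.90.

H = (0.00, 0.00) ✓; HL at 42.90° ✓; |HL| = 27.10 ✓; ∠HLJ = 146.7° ✓; |LJ| = 28.20 ✓; ∠LJB = 136.9° ✓; |JB| = 8.500 ✓; ∠JBA = 104.9° ✓; |BA| = 27.90 ✓; ∠BAE = 118.6° ✓; |AE| = 23.90 ✓; ∠AEV = 97.30° ✓; |EV| = 18.30 ✗.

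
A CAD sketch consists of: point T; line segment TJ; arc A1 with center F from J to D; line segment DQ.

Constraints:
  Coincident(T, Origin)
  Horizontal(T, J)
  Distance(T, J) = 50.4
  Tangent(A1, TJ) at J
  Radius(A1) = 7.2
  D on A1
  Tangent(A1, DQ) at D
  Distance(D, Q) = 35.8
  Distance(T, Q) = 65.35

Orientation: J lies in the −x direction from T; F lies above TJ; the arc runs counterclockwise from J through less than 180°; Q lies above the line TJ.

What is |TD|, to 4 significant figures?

44.06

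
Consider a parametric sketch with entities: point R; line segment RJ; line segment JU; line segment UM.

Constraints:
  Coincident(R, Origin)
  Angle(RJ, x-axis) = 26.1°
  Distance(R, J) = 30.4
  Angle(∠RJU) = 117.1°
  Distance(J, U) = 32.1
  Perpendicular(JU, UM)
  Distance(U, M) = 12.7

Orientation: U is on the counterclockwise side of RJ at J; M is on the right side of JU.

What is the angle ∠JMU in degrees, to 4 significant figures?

68.41°

R is at the origin; RJ runs at 26.1° with length 30.4, so J = 30.4·(cos 26.1°, sin 26.1°) = (27.30, 13.37). ∠RJU = 117.1°, so JU runs at 26.1° + (180° − 117.1°) = 89.00° from the x-axis; with |JU| = 32.1, U = J + 32.1·(cos 89.00°, sin 89.00°) = (27.86, 45.47). JU ⟂ UM; with |UM| = 12.7 on the right of JU, M = U + 12.7·(0.9998, -0.01745) = (40.56, 45.25). Then cos ∠JMU = MJ·MU / (|MJ||MU|), giving 68.41°.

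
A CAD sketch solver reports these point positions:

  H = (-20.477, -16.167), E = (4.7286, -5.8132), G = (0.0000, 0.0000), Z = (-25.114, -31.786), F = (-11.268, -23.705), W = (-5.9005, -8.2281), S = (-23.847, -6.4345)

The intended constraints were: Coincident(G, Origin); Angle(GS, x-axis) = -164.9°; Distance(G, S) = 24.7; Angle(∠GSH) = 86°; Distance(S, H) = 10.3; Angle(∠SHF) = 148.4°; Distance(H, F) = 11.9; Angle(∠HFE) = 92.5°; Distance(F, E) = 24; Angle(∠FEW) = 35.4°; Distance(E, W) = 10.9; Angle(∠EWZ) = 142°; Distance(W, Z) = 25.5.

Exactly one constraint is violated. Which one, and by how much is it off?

Distance(W, Z) = 25.5 — off by 4.90.

G = (0.00, 0.00) ✓; GS at -164.9° ✓; |GS| = 24.70 ✓; ∠GSH = 86.00° ✓; |SH| = 10.30 ✓; ∠SHF = 148.4° ✓; |HF| = 11.90 ✓; ∠HFE = 92.50° ✓; |FE| = 24.00 ✓; ∠FEW = 35.40° ✓; |EW| = 10.90 ✓; ∠EWZ = 142.0° ✓; |WZ| = 30.40 ✗.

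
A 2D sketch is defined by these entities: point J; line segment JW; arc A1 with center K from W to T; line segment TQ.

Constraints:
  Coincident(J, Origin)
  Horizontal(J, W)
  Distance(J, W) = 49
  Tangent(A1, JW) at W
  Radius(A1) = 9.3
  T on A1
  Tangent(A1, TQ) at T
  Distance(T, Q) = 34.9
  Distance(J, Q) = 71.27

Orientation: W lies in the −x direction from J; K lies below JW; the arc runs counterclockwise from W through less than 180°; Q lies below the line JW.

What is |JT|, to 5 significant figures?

59.132

J is at the origin; JW is horizontal with |JW| = 49.0 and W on the −x side, so W = (-49.000, 0.0000). A1 meets JW tangentially, so KW is at right angles to JW, so K = W + (0, -9.3) = (-49.000, -9.3000). Since KT ⟂ TQ (tangency), |KQ| = √(9.3² + 34.9²) = 36.118 regardless of where T sits on A1. So Q lies on both circle(J, 71.27) and circle(K, 36.118); the below-JW intersection is Q = (-55.390, -44.848). T is the foot of the tangent from Q: T = (-58.268, -10.067).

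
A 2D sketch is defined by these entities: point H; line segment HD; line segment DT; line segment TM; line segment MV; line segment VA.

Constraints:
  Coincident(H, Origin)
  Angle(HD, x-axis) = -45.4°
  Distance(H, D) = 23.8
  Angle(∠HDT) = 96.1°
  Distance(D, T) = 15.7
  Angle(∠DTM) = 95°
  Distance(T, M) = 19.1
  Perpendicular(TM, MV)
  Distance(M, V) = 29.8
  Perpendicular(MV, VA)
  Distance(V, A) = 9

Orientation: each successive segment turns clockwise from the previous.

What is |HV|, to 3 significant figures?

10.0

∠DTM = 95.0° gives TM at 146° from the x-axis; with |TM| = 19.1, M = (-9.01, -18.3). TM is perpendicular to MV, so MV runs at 55.7°; with |MV| = 29.8, V = (7.78, 6.29). Then |HV| = |V − H| = 10.0.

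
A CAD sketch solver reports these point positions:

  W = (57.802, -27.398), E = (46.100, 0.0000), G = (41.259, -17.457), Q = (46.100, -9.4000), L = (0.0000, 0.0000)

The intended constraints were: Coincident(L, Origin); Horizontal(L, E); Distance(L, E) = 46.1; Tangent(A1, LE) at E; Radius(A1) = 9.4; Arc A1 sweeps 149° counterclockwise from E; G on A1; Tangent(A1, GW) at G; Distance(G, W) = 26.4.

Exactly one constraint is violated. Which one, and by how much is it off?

Distance(G, W) = 26.4 — off by 7.10.

L = (0.00, 0.00) ✓; L.y = 0.00, E.y = 0.00 ✓; |LE| = 46.10 ✓; ∠(QE, EL) = 90.00° ✓; |QE| = 9.400 ✓; bearing(Q→G) − bearing(Q→E) = 149.0° ✓; |QG| = 9.399 ✓; ∠(QG, GW) = 90.00° ✓; |GW| = 19.30 ✗.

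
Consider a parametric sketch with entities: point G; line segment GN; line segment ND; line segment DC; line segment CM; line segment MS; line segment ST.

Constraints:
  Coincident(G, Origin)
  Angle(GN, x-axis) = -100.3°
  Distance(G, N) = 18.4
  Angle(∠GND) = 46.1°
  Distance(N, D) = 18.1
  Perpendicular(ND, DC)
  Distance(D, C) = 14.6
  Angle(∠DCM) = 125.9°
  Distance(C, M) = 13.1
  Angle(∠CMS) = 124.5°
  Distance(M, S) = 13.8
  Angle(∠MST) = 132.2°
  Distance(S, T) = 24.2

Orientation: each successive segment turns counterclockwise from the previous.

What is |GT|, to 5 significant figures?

32.898

G is at the origin; GN runs at -100.3° with length 18.4, so N = (-3.2900, -18.103). ∠GND = 46.1° gives ND at 33.600° from the x-axis; with |ND| = 18.1, D = (11.786, -8.0871). ND ⟂ DC, so DC runs at 123.60°; with |DC| = 14.6, C = (3.7064, 4.0736). ∠DCM = 125.9° gives CM at 177.70° from the x-axis; with |CM| = 13.1, M = (-9.3830, 4.5993). ∠CMS = 124.5° gives MS at -126.80° from the x-axis; with |MS| = 13.8, S = (-17.650, -6.4508). ∠MST = 132.2° gives ST at -79.000° from the x-axis; with |ST| = 24.2, T = (-13.032, -30.206). Then |GT| = |T − G| = 32.898.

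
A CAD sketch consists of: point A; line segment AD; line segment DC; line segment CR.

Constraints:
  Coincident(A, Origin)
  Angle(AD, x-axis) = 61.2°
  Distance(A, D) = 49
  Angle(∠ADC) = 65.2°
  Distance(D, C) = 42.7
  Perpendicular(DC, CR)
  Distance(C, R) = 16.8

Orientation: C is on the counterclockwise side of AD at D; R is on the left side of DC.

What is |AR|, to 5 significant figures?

35.450

∠ADC = 65.2°, so DC runs at 61.2° + (180° − 65.2°) = 176.00° from the x-axis; with |DC| = 42.7, C = D + 42.7·(cos 176.00°, sin 176.00°) = (-18.990, 45.918). DC ⟂ CR; with |CR| = 16.8 on the left of DC, R = C + 16.8·(-0.069756, -0.99756) = (-20.162, 29.159). Then |AR| = |R − A| = 35.450.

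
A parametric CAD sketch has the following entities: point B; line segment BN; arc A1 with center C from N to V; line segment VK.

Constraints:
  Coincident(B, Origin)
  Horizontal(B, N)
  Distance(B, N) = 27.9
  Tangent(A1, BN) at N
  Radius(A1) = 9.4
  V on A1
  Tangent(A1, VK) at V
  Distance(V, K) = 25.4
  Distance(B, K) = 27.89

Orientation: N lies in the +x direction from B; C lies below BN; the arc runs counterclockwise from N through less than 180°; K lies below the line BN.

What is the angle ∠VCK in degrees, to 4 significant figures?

69.69°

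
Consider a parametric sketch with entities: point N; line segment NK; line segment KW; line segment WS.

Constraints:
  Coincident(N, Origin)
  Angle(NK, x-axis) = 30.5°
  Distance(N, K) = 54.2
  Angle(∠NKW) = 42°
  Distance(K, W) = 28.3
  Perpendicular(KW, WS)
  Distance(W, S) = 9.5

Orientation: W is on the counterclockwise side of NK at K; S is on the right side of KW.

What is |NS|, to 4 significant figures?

47.31

N is at the origin; NK runs at 30.5° with length 54.2, so K = 54.2·(cos 30.5°, sin 30.5°) = (46.70, 27.51). ∠NKW = 42.0°, so KW runs at 30.5° + (180° − 42.0°) = 168.5° from the x-axis; with |KW| = 28.3, W = K + 28.3·(cos 168.5°, sin 168.5°) = (18.97, 33.15). The perpendicularity gives WS at right angles to KW; with |WS| = 9.5 on the right of KW, S = W + 9.5·(0.1994, 0.9799) = (20.86, 42.46). Then |NS| = |S − N| = 47.31.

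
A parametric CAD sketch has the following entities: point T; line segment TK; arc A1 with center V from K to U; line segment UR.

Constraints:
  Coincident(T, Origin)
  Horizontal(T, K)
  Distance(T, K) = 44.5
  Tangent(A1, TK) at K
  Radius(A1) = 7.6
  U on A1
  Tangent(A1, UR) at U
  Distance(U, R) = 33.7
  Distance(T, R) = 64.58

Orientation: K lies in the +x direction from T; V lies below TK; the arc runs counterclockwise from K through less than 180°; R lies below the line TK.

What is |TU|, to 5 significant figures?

38.767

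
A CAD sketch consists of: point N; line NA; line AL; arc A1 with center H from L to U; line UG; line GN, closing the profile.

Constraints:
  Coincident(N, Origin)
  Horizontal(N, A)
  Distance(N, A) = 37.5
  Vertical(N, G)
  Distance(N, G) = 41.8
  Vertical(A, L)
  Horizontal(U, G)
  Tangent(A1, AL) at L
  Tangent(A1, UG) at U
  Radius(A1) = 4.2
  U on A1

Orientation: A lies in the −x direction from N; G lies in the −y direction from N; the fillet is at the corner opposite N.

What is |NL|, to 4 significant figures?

53.10

N is at the origin; N and A share the same y with |NA| = 37.5 and A on the −x side, so A = (-37.50, 0.000). NG is vertical with |NG| = 41.8 and G on the −y side, so G = (0.000, -41.80). The virtual corner opposite N is at (-37.50, -41.80). A1 meets AL tangentially, so HL is at right angles to AL and the tangent condition forces HU to be normal to UG, with radius 4.2, so the center H sits 4.2 in from both sides at H = (-33.30, -37.60). That places the tangent points at L = (-37.50, -37.60) on AL and U = (-33.30, -41.80) on UG. Then |NL| = |L − N| = 53.10.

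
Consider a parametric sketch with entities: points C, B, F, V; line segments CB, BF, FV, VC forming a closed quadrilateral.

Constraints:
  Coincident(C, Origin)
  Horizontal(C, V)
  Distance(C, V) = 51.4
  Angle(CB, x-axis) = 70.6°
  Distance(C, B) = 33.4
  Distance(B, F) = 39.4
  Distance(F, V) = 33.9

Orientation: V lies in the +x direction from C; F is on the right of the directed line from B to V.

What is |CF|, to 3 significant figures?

19.7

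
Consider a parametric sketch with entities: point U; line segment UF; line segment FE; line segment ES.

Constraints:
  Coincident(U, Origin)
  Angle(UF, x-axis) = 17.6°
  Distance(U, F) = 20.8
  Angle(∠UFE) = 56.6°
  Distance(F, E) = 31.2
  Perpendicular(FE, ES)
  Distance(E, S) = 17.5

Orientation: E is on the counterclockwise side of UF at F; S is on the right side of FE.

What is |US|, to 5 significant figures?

40.070

U is at the origin; UF runs at 17.6° with length 20.8, so F = 20.8·(cos 17.6°, sin 17.6°) = (19.826, 6.2893). ∠UFE = 56.6°, so FE runs at 17.6° + (180° − 56.6°) = 141.00° from the x-axis; with |FE| = 31.2, E = F + 31.2·(cos 141.00°, sin 141.00°) = (-4.4206, 25.924). FE is perpendicular to ES; with |ES| = 17.5 on the right of FE, S = E + 17.5·(0.62932, 0.77715) = (6.5925, 39.524). Then |US| = |S − U| = 40.070.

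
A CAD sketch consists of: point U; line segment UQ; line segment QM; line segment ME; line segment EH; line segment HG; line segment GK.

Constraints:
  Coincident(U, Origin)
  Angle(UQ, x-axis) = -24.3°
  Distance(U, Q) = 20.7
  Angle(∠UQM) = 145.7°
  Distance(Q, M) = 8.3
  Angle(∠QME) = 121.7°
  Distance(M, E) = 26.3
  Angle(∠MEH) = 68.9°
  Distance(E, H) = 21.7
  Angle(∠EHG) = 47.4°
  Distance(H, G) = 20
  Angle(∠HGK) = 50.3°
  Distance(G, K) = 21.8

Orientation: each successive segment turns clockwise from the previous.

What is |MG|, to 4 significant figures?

9.901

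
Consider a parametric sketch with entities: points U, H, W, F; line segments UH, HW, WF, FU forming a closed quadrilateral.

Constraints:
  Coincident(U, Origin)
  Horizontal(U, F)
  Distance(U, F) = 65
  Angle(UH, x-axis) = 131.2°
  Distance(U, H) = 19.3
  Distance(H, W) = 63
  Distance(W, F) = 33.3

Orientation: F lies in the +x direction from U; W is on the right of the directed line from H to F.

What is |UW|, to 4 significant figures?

44.56

U is at the origin; UF is horizontal with |UF| = 65.0 and F in +x, so F = (65.0, 0). UH runs at 131.2° with |UH| = 19.3, so H = (-12.71, 14.52). W is determined by |HW| = 63.0 and |WF| = 33.3 together: it lies at the intersection of circle(H, 63.0) and circle(F, 33.3). With |HF| = 79.06, the foot of the radical line on HF is 57.62 from H and the perpendicular offset is √(63.0² − 57.62²) = 25.48. Taking the right-of-HF solution: W = (39.24, -21.11).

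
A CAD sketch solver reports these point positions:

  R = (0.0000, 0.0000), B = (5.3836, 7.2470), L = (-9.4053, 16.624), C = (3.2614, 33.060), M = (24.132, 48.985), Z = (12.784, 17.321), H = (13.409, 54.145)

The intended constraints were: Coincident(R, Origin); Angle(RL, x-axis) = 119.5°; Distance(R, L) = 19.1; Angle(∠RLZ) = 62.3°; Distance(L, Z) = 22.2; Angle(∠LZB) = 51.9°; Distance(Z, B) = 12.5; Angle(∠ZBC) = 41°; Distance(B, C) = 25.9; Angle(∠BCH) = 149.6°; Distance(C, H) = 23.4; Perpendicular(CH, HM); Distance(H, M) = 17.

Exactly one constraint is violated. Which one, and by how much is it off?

Distance(H, M) = 17 — off by 5.10.

R = (0.00, 0.00) ✓; RL at 119.5° ✓; |RL| = 19.10 ✓; ∠RLZ = 62.30° ✓; |LZ| = 22.20 ✓; ∠LZB = 51.90° ✓; |ZB| = 12.50 ✓; ∠ZBC = 41.00° ✓; |BC| = 25.90 ✓; ∠BCH = 149.6° ✓; |CH| = 23.40 ✓; ∠(CH, HM) = 90.00° ✓; |HM| = 11.90 ✗.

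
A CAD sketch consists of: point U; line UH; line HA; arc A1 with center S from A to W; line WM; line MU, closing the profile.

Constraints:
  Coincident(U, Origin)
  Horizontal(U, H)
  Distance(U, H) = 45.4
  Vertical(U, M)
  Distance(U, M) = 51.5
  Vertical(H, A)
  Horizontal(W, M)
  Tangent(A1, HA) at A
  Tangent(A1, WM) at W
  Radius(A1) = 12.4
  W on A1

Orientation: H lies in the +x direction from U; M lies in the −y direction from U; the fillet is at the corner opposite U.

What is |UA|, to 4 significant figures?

59.92

U is at the origin; U and H share the same y with |UH| = 45.4 and H on the +x side, so H = (45.40, 0.000). U and M share the same x with |UM| = 51.5 and M on the −y side, so M = (0.000, -51.50). The virtual corner opposite U is at (45.40, -51.50). Tangency of A1 to HA means the radius SA is perpendicular to HA and tangency of A1 to WM means the radius SW is perpendicular to WM, with radius 12.4, so the center S sits 12.4 in from both sides at S = (33.00, -39.10). That places the tangent points at A = (45.40, -39.10) on HA and W = (33.00, -51.50) on WM. Then |UA| = |A − U| = 59.92.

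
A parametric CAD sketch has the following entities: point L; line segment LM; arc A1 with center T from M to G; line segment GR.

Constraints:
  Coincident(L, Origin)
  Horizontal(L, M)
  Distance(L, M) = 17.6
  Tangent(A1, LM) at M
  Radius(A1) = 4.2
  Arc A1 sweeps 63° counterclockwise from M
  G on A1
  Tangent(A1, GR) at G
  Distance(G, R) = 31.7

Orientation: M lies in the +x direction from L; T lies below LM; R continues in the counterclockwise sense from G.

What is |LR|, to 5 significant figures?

30.543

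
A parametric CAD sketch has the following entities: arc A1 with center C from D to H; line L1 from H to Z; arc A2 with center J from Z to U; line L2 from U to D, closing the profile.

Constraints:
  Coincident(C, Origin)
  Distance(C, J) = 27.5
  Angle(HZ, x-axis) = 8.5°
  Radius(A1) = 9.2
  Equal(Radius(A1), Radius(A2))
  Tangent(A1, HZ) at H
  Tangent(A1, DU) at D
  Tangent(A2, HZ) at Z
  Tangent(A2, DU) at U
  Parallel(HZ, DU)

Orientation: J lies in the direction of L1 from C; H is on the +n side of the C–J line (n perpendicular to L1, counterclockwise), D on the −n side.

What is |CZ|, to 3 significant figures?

29.0

The slot axis is L1's direction at 8.5°, so u = (cos 8.5°, sin 8.5°) = (0.989, 0.148) and n = (−sin 8.5°, cos 8.5°) = (-0.148, 0.989). C is at the origin and J lies 27.5 along u from C, so J = 27.5·u = (27.2, 4.06). Tangency of A1 to both parallel lines with radius 9.2 puts H and D at C ± 9.2·n: H = (-1.36, 9.10), D = (1.36, -9.10). Equal radii place Z and U the same way about J: Z = J + 9.2·n = (25.8, 13.2), U = J − 9.2·n = (28.6, -5.03). Then |CZ| = |Z − C| = 29.0.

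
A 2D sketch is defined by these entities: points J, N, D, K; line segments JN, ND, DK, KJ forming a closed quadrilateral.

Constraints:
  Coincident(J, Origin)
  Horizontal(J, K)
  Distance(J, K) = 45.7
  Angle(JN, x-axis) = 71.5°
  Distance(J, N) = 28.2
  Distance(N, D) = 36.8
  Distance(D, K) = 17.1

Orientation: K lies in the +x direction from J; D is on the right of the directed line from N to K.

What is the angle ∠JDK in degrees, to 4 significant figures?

158.3°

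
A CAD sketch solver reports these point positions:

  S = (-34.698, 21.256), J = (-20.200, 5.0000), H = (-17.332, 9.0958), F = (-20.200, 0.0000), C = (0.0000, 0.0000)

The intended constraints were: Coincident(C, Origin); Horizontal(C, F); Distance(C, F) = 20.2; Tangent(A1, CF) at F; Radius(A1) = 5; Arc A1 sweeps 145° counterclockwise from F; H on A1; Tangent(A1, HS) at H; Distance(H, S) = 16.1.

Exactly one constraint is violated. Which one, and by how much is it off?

Distance(H, S) = 16.1 — off by 5.10.

C = (0.00, 0.00) ✓; C.y = 0.00, F.y = 0.00 ✓; |CF| = 20.20 ✓; ∠(JF, FC) = 90.00° ✓; |JF| = 5.000 ✓; bearing(J→H) − bearing(J→F) = 145.0° ✓; |JH| = 5.000 ✓; ∠(JH, HS) = 90.00° ✓; |HS| = 21.20 ✗.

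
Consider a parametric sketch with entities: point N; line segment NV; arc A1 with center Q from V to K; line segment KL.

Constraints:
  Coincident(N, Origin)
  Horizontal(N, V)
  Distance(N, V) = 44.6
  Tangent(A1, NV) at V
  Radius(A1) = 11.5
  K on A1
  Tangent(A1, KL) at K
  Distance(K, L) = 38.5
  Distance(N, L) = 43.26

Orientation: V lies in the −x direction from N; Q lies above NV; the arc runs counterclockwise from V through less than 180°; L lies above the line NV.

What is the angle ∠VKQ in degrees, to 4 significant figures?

59.04°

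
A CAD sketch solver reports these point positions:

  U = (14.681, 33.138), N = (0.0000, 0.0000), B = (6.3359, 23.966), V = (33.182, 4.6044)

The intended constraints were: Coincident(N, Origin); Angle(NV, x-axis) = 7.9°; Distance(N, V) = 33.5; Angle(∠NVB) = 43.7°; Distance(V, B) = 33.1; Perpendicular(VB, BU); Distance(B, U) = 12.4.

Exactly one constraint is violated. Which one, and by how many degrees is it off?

Perpendicular(VB, BU) — off by 6.50°.

N = (0.00, 0.00) ✓; NV at 7.900° ✓; |NV| = 33.50 ✓; ∠NVB = 43.70° ✓; |VB| = 33.10 ✓; ∠(VB, BU) = 96.50° ✗; |BU| = 12.40 ✓.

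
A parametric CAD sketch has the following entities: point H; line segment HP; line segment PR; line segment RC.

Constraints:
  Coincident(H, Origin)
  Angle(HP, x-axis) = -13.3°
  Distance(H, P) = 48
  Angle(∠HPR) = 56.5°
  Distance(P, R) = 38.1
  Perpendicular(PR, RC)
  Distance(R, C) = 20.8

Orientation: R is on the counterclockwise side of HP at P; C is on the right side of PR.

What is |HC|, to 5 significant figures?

61.924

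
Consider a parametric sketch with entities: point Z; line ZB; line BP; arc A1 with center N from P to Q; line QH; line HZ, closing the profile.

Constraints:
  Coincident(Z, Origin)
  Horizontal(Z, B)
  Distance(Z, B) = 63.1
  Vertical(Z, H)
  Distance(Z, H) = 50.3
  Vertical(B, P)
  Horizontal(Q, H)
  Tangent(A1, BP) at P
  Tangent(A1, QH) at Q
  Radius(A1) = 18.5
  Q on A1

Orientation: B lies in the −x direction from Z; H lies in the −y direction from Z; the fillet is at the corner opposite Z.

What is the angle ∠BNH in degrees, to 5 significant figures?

142.72°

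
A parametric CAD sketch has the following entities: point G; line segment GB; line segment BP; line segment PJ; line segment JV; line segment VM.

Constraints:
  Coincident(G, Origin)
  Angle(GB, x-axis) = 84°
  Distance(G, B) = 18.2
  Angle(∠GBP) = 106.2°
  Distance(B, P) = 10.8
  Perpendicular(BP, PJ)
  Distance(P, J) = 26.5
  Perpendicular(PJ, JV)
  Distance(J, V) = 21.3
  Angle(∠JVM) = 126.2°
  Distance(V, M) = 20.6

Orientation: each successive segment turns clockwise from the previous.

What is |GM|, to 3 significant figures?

19.2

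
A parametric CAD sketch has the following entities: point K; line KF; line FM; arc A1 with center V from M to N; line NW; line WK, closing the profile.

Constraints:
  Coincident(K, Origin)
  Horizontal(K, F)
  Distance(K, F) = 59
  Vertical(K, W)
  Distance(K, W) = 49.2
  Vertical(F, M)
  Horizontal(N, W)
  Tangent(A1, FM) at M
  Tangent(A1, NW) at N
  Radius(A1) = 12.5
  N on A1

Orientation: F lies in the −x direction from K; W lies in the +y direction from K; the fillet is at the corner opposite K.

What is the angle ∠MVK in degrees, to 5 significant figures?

141.72°

K is at the origin; K and F share the same y with |KF| = 59.0 and F on the −x side, so F = (-59.000, 0.0000). KW is vertical with |KW| = 49.2 and W on the +y side, so W = (0.0000, 49.200). The virtual corner opposite K is at (-59.000, 49.200). A1 meets FM tangentially, so VM is at right angles to FM and the tangent condition forces VN to be normal to NW, with radius 12.5, so the center V sits 12.5 in from both sides at V = (-46.500, 36.700). That places the tangent points at M = (-59.000, 36.700) on FM and N = (-46.500, 49.200) on NW. Then cos ∠MVK = VM·VK / (|VM||VK|), giving 141.72°.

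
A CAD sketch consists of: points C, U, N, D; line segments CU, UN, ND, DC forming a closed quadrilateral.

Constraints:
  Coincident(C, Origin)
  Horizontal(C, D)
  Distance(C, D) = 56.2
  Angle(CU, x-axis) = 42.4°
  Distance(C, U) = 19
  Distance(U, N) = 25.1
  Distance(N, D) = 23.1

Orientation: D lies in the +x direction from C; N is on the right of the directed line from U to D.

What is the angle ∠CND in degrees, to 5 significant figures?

166.39°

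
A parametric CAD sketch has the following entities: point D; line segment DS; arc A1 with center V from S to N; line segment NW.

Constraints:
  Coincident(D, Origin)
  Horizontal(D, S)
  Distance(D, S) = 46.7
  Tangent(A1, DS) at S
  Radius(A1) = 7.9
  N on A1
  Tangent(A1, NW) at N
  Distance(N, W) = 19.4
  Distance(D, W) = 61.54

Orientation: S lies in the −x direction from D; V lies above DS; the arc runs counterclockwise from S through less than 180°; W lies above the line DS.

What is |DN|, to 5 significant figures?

43.443

Checks: |VN| = 7.900 ✓; ∠(VN, NW) = 90.00° ✓; |NW| = 19.40 ✓; |DW| = 61.54 ✓.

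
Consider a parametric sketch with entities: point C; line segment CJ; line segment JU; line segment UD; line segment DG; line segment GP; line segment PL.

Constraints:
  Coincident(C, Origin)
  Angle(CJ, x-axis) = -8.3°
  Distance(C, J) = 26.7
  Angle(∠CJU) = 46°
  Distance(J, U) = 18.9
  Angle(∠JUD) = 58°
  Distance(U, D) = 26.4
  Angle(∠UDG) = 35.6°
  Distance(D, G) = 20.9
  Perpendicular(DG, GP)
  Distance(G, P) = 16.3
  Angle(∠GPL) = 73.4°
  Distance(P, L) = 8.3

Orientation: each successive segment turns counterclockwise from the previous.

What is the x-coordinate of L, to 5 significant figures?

8.9388

C is at the origin; CJ runs at -8.3° with length 26.7, so J = (26.420, -3.8543). ∠CJU = 46.0° gives JU at 125.70° from the x-axis; with |JU| = 18.9, U = (15.391, 11.494). ∠JUD = 58.0° gives UD at -112.30° from the x-axis; with |UD| = 26.4, D = (5.3738, -12.931). ∠UDG = 35.6° gives DG at 32.100° from the x-axis; with |DG| = 20.9, G = (23.079, -1.8252). DG is perpendicular to GP, so GP runs at 122.10°; with |GP| = 16.3, P = (14.417, 11.983). ∠GPL = 73.4° gives PL at -131.30° from the x-axis; with |PL| = 8.3, L = (8.9388, 5.7474). So L.x = 8.9388.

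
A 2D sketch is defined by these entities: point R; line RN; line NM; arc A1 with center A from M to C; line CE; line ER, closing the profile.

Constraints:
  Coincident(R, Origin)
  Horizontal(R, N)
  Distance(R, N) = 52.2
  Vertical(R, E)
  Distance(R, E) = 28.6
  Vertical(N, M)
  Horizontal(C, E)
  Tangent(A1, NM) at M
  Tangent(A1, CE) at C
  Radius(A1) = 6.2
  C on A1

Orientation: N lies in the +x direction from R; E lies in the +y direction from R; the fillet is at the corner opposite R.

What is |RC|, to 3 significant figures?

54.2

R is at the origin; RN is horizontal with |RN| = 52.2 and N on the +x side, so N = (52.2, 0.00). RE is vertical with |RE| = 28.6 and E on the +y side, so E = (0.00, 28.6). The virtual corner opposite R is at (52.2, 28.6). Tangency of A1 to NM means the radius AM is perpendicular to NM and tangency of A1 to CE means the radius AC is perpendicular to CE, with radius 6.2, so the center A sits 6.2 in from both sides at A = (46.0, 22.4). That places the tangent points at M = (52.2, 22.4) on NM and C = (46.0, 28.6) on CE. Then |RC| = |C − R| = 54.2.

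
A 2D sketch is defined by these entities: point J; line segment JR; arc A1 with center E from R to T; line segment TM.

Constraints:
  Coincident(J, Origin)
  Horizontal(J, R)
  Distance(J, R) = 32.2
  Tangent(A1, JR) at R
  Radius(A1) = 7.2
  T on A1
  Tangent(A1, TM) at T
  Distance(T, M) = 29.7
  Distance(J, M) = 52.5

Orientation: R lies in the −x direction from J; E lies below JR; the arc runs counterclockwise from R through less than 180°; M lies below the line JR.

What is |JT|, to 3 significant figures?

40.1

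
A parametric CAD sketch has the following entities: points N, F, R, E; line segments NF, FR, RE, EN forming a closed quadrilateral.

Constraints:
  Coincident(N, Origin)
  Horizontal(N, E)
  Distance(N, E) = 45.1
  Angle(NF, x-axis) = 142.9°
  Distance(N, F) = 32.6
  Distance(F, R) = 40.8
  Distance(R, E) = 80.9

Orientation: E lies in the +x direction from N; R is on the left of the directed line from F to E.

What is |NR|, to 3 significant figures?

58.9

Checks: |FR| = 40.80 ✓; |RE| = 80.90 ✓.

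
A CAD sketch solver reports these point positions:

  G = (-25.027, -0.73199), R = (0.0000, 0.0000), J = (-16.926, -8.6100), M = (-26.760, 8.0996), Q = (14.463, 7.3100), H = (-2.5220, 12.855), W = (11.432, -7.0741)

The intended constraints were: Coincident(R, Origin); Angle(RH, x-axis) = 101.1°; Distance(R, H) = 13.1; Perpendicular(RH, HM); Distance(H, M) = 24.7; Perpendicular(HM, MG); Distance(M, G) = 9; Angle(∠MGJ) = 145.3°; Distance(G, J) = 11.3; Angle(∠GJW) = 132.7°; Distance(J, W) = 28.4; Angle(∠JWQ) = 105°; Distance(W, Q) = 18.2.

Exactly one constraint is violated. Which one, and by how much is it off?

Distance(W, Q) = 18.2 — off by 3.50.

R = (0.00, 0.00) ✓; RH at 101.1° ✓; |RH| = 13.10 ✓; ∠(RH, HM) = 90.00° ✓; |HM| = 24.70 ✓; ∠(HM, MG) = 90.00° ✓; |MG| = 9.000 ✓; ∠MGJ = 145.3° ✓; |GJ| = 11.30 ✓; ∠GJW = 132.7° ✓; |JW| = 28.40 ✓; ∠JWQ = 105.0° ✓; |WQ| = 14.70 ✗.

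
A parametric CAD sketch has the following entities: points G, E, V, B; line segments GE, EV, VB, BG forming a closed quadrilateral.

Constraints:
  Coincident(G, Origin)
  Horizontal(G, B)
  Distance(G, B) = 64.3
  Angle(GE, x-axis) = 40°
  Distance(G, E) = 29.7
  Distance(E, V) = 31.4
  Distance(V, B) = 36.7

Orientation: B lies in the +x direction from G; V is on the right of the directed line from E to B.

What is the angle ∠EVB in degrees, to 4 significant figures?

83.97°

Checks: |EV| = 31.40 ✓; |VB| = 36.70 ✓.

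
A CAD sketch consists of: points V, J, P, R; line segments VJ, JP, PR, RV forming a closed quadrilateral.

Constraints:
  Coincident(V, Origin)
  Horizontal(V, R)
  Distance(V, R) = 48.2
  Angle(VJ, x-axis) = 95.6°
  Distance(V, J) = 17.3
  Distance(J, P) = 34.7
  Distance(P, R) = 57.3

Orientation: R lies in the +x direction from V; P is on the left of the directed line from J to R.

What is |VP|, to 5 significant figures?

49.777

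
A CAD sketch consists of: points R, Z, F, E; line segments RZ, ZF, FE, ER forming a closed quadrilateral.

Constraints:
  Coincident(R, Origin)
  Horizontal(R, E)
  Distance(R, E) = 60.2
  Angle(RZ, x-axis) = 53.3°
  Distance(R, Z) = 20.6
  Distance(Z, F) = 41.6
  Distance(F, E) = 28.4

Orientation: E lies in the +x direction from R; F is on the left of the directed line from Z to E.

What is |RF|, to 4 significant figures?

59.17

R is at the origin; RE is horizontal with |RE| = 60.2 and E in +x, so E = (60.2, 0). RZ runs at 53.3° with |RZ| = 20.6, so Z = (12.31, 16.52). F is determined by |ZF| = 41.6 and |FE| = 28.4 together: it lies at the intersection of circle(Z, 41.6) and circle(E, 28.4). With |ZE| = 50.66, the foot of the radical line on ZE is 34.45 from Z and the perpendicular offset is √(41.6² − 34.45²) = 23.32. Taking the left-of-ZE solution: F = (52.48, 27.33).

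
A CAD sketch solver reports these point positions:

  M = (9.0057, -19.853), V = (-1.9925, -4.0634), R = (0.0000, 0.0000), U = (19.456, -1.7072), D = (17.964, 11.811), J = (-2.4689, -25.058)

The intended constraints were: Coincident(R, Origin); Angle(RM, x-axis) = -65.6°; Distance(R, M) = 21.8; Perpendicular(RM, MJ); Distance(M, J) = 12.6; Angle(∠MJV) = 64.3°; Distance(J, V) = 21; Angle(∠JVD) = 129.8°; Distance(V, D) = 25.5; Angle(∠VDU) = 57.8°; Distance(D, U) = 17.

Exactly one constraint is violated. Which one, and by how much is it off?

Distance(D, U) = 17 — off by 3.40.

R = (0.00, 0.00) ✓; RM at -65.60° ✓; |RM| = 21.80 ✓; ∠(RM, MJ) = 90.00° ✓; |MJ| = 12.60 ✓; ∠MJV = 64.30° ✓; |JV| = 21.00 ✓; ∠JVD = 129.8° ✓; |VD| = 25.50 ✓; ∠VDU = 57.80° ✓; |DU| = 13.60 ✗.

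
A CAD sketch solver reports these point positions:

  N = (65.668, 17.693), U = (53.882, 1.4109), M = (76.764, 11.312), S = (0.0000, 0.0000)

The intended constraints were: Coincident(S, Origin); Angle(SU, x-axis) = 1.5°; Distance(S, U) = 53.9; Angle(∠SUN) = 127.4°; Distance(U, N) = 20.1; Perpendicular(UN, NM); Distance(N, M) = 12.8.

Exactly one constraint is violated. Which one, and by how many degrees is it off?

Perpendicular(UN, NM) — off by 6.00°.

S = (0.00, 0.00) ✓; SU at 1.500° ✓; |SU| = 53.90 ✓; ∠SUN = 127.4° ✓; |UN| = 20.10 ✓; ∠(UN, NM) = 84.00° ✗; |NM| = 12.80 ✓.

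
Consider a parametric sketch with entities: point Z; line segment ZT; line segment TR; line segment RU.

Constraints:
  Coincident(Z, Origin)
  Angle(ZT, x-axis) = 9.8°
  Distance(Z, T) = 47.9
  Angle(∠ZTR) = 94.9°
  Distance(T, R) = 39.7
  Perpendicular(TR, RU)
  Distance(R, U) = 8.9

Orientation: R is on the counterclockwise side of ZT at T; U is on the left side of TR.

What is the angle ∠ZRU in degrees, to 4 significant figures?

42.54°

Z is at the origin; ZT runs at 9.8° with length 47.9, so T = 47.9·(cos 9.8°, sin 9.8°) = (47.20, 8.153). ∠ZTR = 94.9°, so TR runs at 9.8° + (180° − 94.9°) = 94.90° from the x-axis; with |TR| = 39.7, R = T + 39.7·(cos 94.90°, sin 94.90°) = (43.81, 47.71). TR ⟂ RU; with |RU| = 8.9 on the left of TR, U = R + 8.9·(-0.9963, -0.08542) = (34.94, 46.95). Then cos ∠ZRU = RZ·RU / (|RZ||RU|), giving 42.54°.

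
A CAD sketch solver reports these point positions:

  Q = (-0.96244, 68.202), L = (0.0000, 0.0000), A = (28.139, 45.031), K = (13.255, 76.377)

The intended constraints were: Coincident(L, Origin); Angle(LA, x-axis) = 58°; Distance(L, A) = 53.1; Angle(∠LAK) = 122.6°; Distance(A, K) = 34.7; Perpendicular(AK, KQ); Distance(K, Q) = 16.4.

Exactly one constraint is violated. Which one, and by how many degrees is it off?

Perpendicular(AK, KQ) — off by 4.50°.

L = (0.00, 0.00) ✓; LA at 58.00° ✓; |LA| = 53.10 ✓; ∠LAK = 122.6° ✓; |AK| = 34.70 ✓; ∠(AK, KQ) = 94.50° ✗; |KQ| = 16.40 ✓.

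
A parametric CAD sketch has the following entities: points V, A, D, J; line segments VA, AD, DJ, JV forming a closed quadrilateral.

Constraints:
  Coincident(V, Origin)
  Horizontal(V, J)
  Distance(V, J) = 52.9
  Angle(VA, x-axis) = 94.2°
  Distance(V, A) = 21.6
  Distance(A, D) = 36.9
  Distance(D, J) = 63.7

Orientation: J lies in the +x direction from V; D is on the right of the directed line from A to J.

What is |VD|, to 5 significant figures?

17.193

V is at the origin; VJ is horizontal with |VJ| = 52.9 and J in +x, so J = (52.9, 0). VA runs at 94.2° with |VA| = 21.6, so A = (-1.5819, 21.542). D is determined by |AD| = 36.9 and |DJ| = 63.7 together: it lies at the intersection of circle(A, 36.9) and circle(J, 63.7). With |AJ| = 58.586, the foot of the radical line on AJ is 6.2836 from A and the perpendicular offset is √(36.9² − 6.2836²) = 36.361. Taking the right-of-AJ solution: D = (-9.1084, -14.582).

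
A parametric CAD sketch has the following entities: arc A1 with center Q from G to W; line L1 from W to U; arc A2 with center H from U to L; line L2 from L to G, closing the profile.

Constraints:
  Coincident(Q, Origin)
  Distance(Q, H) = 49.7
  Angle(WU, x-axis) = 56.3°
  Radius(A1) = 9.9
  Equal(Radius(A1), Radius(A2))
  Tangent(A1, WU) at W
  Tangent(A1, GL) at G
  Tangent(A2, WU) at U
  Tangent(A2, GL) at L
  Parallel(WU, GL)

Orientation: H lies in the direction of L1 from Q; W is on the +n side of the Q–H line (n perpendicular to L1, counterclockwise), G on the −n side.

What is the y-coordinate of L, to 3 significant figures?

35.9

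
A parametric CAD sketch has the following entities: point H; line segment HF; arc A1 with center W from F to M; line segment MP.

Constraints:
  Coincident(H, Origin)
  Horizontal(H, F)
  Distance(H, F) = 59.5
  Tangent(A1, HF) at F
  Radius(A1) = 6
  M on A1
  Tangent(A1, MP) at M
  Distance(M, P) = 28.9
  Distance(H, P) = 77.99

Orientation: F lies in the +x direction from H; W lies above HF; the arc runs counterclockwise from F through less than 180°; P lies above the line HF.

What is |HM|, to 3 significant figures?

65.6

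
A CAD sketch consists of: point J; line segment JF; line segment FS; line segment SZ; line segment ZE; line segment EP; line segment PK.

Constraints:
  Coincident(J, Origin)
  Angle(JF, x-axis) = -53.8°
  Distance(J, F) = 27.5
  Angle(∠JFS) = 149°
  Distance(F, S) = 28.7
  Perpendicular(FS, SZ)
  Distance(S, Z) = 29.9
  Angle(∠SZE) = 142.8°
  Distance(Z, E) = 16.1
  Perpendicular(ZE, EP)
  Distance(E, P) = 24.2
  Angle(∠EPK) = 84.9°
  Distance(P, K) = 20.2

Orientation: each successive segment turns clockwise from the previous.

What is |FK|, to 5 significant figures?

18.694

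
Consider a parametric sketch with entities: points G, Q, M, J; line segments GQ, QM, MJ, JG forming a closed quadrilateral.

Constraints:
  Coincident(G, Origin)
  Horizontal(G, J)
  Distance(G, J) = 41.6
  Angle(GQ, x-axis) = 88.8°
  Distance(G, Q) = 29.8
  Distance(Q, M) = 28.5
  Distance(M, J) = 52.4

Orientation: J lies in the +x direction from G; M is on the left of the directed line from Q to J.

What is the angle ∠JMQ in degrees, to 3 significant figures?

70.6°

Checks: |QM| = 28.50 ✓; |MJ| = 52.40 ✓.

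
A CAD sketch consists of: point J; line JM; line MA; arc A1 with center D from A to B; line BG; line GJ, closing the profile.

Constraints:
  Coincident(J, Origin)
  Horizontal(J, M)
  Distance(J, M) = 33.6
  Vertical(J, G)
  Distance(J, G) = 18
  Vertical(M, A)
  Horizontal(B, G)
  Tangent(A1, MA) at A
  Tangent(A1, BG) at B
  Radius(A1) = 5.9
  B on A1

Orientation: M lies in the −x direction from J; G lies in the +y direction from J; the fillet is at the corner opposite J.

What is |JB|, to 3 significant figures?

33.0

J is at the origin; J and M share the same y with |JM| = 33.6 and M on the −x side, so M = (-33.6, 0.00). JG is vertical with |JG| = 18.0 and G on the +y side, so G = (0.00, 18.0). The virtual corner opposite J is at (-33.6, 18.0). A1 meets MA tangentially, so DA is at right angles to MA and A1 meets BG tangentially, so DB is at right angles to BG, with radius 5.9, so the center D sits 5.9 in from both sides at D = (-27.7, 12.1). That places the tangent points at A = (-33.6, 12.1) on MA and B = (-27.7, 18.0) on BG. Then |JB| = |B − J| = 33.0.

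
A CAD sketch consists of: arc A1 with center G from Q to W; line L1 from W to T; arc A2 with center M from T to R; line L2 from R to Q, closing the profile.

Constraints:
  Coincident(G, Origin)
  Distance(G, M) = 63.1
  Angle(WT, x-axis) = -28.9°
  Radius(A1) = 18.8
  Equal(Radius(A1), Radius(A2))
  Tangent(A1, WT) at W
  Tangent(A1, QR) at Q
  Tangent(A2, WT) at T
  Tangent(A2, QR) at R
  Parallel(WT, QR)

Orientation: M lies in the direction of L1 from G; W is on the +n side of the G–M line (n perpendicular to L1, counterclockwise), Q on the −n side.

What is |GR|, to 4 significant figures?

65.84

Tangency of A1 to both parallel lines with radius 18.8 puts W and Q at G ± 18.8·n: W = (9.086, 16.46), Q = (-9.086, -16.46). Equal radii place T and R the same way about M: T = M + 18.8·n = (64.33, -14.04), R = M − 18.8·n = (46.16, -46.95). Then |GR| = |R − G| = 65.84.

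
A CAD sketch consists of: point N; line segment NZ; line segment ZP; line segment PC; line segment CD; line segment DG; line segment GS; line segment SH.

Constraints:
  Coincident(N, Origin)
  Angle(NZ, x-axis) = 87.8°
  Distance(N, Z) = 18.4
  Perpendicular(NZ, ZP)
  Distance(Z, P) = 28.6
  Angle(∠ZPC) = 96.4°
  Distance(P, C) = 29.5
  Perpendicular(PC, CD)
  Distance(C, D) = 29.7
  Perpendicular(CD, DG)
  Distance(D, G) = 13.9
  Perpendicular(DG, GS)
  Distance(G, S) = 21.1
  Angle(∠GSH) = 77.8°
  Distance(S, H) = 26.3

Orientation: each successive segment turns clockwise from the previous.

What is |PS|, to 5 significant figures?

17.813

CD ⟂ DG, so DG runs at 94.200°; with |DG| = 13.9, G = (0.80753, -0.44473). The perpendicularity gives GS at right angles to DG, so GS runs at 4.2000°; with |GS| = 21.1, S = (21.851, 1.1006). Then |PS| = |S − P| = 17.813.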